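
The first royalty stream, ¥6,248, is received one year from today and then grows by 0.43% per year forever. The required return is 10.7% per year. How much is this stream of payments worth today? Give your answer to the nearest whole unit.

Periodic rate r = 0.107 per year.
Growing perpetuity (Gordon): PV = PMT₁ / (r − g) = 6,248 / (r − 0.0043) = ¥60,837.

¥60,837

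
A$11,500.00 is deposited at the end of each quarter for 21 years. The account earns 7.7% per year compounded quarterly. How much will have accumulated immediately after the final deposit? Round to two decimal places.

A$2,366,388.55

This is an ordinary annuity: 84 deposits of A$11,500.00 at the end of each quarter.
Periodic rate r = 0.077/4 per quarter; n is counted in quarters.
FV = PMT × [((1+r)^n − 1)/r] = 11,500 × [(1+r)^84 − 1] / r = A$2,366,388.55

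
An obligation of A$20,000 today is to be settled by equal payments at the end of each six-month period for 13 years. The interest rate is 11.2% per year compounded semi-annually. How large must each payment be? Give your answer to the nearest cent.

Level ordinary annuity; solve PV = PMT × [(1 − (1+r)^−n)/r] for PMT.
Periodic rate r = 0.112/2 per half-year; n is counted in half-years.
With n = 26: PMT = 20,000 / ([(1 − (1+r)^−n)/r]) = A$1,478.58

A$1,478.58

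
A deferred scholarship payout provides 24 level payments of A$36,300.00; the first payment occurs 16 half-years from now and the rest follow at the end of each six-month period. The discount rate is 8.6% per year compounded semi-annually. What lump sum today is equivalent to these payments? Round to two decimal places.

A$285,487.83

Ordinary annuity of 24 payments, first payment at period 16.
Periodic rate r = 0.086/2 per half-year; n is counted in half-years.
The ordinary-annuity PV formula values the stream one period before the first payment (period 15); discount that back 15 periods:
PV₀ = 36,300 × [1 − (1+r)^−24] / r × (1+r)^−15 = A$285,487.83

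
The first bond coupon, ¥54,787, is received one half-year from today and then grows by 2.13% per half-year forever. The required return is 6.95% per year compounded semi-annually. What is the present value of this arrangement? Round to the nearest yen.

¥4,073,383

Periodic rate r = 0.0695/2 per half-year.
Growing perpetuity (Gordon): PV = PMT₁ / (r − g) = 54,787 / (r − 0.0213) = ¥4,073,383.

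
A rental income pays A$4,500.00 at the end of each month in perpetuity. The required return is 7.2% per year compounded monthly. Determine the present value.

Periodic rate r = 0.072/12 per month.
Level perpetuity: PV = PMT / r = 4,500 / (0.072/12) = A$750,000.00.

A$750,000.00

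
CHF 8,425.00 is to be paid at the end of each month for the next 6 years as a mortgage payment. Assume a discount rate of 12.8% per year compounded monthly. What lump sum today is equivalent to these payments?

CHF 421,910.24

This is an ordinary annuity: 72 payments of CHF 8,425.00 at the end of each month.
Periodic rate r = 0.128/12 per month; n is counted in months.
PV = PMT × [(1 − (1+r)^−n)/r] = 8,425 × [1 − (1+r)^−72] / r = CHF 421,910.24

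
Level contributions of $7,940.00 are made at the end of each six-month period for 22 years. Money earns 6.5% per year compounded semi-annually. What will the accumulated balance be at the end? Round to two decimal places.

$753,621.66

This is an ordinary annuity: 44 deposits of $7,940.00 at the end of each six-month period.
Periodic rate r = 0.065/2 per half-year; n is counted in half-years.
FV = PMT × [((1+r)^n − 1)/r] = 7,940 × [(1+r)^44 − 1] / r = $753,621.66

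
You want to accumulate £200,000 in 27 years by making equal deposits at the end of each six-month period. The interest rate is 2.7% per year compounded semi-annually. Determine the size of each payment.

Level ordinary annuity; solve FV = PMT × [((1+r)^n − 1)/r] for PMT.
Periodic rate r = 0.027/2 per half-year; n is counted in half-years.
With n = 54: PMT = 200,000 / ([((1+r)^n − 1)/r]) = £2,540.17

£2,540.17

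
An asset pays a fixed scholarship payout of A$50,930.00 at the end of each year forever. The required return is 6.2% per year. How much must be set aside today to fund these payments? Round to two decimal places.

Periodic rate r = 0.062 per year.
Level perpetuity: PV = PMT / r = 50,930 / (0.062) = A$821,451.61.

A$821,451.61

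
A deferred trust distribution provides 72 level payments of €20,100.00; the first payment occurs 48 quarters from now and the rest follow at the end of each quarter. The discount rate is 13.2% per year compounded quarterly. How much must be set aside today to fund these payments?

Ordinary annuity of 72 payments, first payment at period 48.
Periodic rate r = 0.132/4 per quarter; n is counted in quarters.
The ordinary-annuity PV formula values the stream one period before the first payment (period 47); discount that back 47 periods:
PV₀ = 20,100 × [1 − (1+r)^−72] / r × (1+r)^−47 = €119,637.82

€119,637.82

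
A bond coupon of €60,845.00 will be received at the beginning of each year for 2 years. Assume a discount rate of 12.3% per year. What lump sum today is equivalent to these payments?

This is an annuity due: 2 payments of €60,845.00 at the beginning of each year.
Periodic rate r = 0.123 per year.
PV = PMT × [(1 − (1+r)^−n)/r] × (1+r) = 60,845 × [1 − (1+r)^−2] / r × (1+r) = €115,025.77

€115,025.77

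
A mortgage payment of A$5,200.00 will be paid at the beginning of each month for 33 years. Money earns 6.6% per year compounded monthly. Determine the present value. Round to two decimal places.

A$842,331.45

This is an annuity due: 396 payments of A$5,200.00 at the beginning of each month.
Periodic rate r = 0.066/12 per month; n is counted in months.
PV = PMT × [(1 − (1+r)^−n)/r] × (1+r) = 5,200 × [1 − (1+r)^−396] / r × (1+r) = A$842,331.45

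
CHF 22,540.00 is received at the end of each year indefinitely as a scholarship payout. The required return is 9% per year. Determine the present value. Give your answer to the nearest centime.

CHF 250,444.44

Periodic rate r = 0.09 per year.
Level perpetuity: PV = PMT / r = 22,540 / (0.09) = CHF 250,444.44.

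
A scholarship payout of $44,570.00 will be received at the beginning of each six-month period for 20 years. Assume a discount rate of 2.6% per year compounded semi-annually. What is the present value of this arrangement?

This is an annuity due: 40 payments of $44,570.00 at the beginning of each six-month period.
Periodic rate r = 0.026/2 per half-year; n is counted in half-years.
PV = PMT × [(1 − (1+r)^−n)/r] × (1+r) = 44,570 × [1 − (1+r)^−40] / r × (1+r) = $1,401,312.23

$1,401,312.23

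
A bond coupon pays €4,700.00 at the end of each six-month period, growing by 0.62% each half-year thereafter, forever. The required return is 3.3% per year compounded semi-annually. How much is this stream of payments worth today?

Periodic rate r = 0.033/2 per half-year.
Growing perpetuity (Gordon): PV = PMT₁ / (r − g) = 4,700 / (r − 0.0062) = €456,310.68.

€456,310.68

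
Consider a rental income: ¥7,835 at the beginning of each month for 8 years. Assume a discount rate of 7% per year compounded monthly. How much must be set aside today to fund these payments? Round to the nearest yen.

This is an annuity due: 96 payments of ¥7,835 at the beginning of each month.
Periodic rate r = 0.07/12 per month; n is counted in months.
PV = PMT × [(1 − (1+r)^−n)/r] × (1+r) = 7,835 × [1 − (1+r)^−96] / r × (1+r) = ¥578,030

¥578,030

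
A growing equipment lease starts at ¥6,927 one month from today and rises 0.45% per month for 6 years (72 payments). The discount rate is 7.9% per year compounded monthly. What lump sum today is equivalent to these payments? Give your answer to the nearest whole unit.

Periodic rate r = 0.079/12 per month; n is counted in months.
Growing ordinary annuity: PV = PMT₁ × [1 − ((1+g)/(1+r))^n] / (r − g) = 6,927 × [1 − ((1+0.0045)/(1+r))^72] / (r − 0.0045) = ¥460,774.

¥460,774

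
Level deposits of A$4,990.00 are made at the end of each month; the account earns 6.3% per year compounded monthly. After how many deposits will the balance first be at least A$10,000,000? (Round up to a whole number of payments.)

467 payments

Periodic rate r = 0.063/12 per month; n is counted in months.
Ordinary annuity FV: 10,000,000 = 4,990 × [((1+r)^n − 1)/r].
(1+r)^n = 1 + 10,000,000 × r / 4,990, so n = ln(1 + 10,000,000·r/4,990) / ln(1+r) = 466.78.
Round up to a whole number of payments: n = 467.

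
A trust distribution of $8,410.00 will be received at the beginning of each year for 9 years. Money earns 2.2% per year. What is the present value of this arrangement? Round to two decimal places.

This is an annuity due: 9 payments of $8,410.00 at the beginning of each year.
Periodic rate r = 0.022 per year.
PV = PMT × [(1 − (1+r)^−n)/r] × (1+r) = 8,410 × [1 − (1+r)^−9] / r × (1+r) = $69,489.67

$69,489.67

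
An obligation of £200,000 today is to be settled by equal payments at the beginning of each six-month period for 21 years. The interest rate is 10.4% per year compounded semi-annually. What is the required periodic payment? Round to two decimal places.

£11,220.54

Level annuity due; solve PV = PMT × [(1 − (1+r)^−n)/r] × (1+r) for PMT.
Periodic rate r = 0.104/2 per half-year; n is counted in half-years.
With n = 42: PMT = 200,000 / ([(1 − (1+r)^−n)/r] × (1+r)) = £11,220.54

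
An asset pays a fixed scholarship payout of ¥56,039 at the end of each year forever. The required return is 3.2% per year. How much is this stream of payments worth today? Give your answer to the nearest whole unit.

¥1,751,219

Periodic rate r = 0.032 per year.
Level perpetuity: PV = PMT / r = 56,039 / (0.032) = ¥1,751,219.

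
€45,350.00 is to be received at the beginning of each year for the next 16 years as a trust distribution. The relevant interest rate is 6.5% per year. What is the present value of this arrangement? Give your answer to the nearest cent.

This is an annuity due: 16 payments of €45,350.00 at the beginning of each year.
Periodic rate r = 0.065 per year.
PV = PMT × [(1 − (1+r)^−n)/r] × (1+r) = 45,350 × [1 − (1+r)^−16] / r × (1+r) = €471,761.03

€471,761.03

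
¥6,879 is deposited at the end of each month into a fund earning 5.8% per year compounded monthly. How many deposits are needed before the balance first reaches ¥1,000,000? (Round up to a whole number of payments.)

Periodic rate r = 0.058/12 per month; n is counted in months.
Ordinary annuity FV: 1,000,000 = 6,879 × [((1+r)^n − 1)/r].
(1+r)^n = 1 + 1,000,000 × r / 6,879, so n = ln(1 + 1,000,000·r/6,879) / ln(1+r) = 110.37.
Round up to a whole number of payments: n = 111.

111 payments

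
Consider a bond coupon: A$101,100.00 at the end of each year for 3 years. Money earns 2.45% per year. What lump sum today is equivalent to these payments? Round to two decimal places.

A$289,023.59

This is an ordinary annuity: 3 payments of A$101,100.00 at the end of each year.
Periodic rate r = 0.0245 per year.
PV = PMT × [(1 − (1+r)^−n)/r] = 101,100 × [1 − (1+r)^−3] / r = A$289,023.59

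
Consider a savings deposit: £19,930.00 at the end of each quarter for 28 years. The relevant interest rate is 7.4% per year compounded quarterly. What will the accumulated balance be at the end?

This is an ordinary annuity: 112 deposits of £19,930.00 at the end of each quarter.
Periodic rate r = 0.074/4 per quarter; n is counted in quarters.
FV = PMT × [((1+r)^n − 1)/r] = 19,930 × [(1+r)^112 − 1] / r = £7,316,747.91

£7,316,747.91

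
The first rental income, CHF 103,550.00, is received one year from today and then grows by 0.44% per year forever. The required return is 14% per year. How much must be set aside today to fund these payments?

CHF 763,643.07

Periodic rate r = 0.14 per year.
Growing perpetuity (Gordon): PV = PMT₁ / (r − g) = 103,550 / (r − 0.0044) = CHF 763,643.07.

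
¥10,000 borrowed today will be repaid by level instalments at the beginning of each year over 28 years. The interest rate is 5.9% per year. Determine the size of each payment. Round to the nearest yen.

¥697

Level annuity due; solve PV = PMT × [(1 − (1+r)^−n)/r] × (1+r) for PMT.
Periodic rate r = 0.059 per year.
With n = 28: PMT = 10,000 / ([(1 − (1+r)^−n)/r] × (1+r)) = ¥697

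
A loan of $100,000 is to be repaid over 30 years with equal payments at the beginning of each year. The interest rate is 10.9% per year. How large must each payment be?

$10,290.51

Level annuity due; solve PV = PMT × [(1 − (1+r)^−n)/r] × (1+r) for PMT.
Periodic rate r = 0.109 per year.
With n = 30: PMT = 100,000 / ([(1 − (1+r)^−n)/r] × (1+r)) = $10,290.51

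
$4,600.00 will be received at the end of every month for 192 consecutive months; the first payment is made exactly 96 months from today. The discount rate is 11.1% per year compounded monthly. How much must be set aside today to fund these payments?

$171,966.85

Ordinary annuity of 192 payments, first payment at period 96.
Periodic rate r = 0.111/12 per month; n is counted in months.
The ordinary-annuity PV formula values the stream one period before the first payment (period 95); discount that back 95 periods:
PV₀ = 4,600 × [1 − (1+r)^−192] / r × (1+r)^−95 = $171,966.85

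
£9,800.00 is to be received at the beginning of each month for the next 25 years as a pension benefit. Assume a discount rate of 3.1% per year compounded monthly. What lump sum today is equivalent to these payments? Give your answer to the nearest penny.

£2,049,379.50

This is an annuity due: 300 payments of £9,800.00 at the beginning of each month.
Periodic rate r = 0.031/12 per month; n is counted in months.
PV = PMT × [(1 − (1+r)^−n)/r] × (1+r) = 9,800 × [1 − (1+r)^−300] / r × (1+r) = £2,049,379.50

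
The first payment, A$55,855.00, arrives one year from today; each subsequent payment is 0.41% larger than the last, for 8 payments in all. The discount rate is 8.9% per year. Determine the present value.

Periodic rate r = 0.089 per year.
Growing ordinary annuity: PV = PMT₁ × [1 − ((1+g)/(1+r))^n] / (r − g) = 55,855 × [1 − ((1+0.0041)/(1+r))^8] / (r − 0.0041) = A$314,217.33.

A$314,217.33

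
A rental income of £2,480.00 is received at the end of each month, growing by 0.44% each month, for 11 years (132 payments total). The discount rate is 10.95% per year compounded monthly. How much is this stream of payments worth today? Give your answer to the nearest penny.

Periodic rate r = 0.1095/12 per month; n is counted in months.
Growing ordinary annuity: PV = PMT₁ × [1 − ((1+g)/(1+r))^n] / (r − g) = 2,480 × [1 − ((1+0.0044)/(1+r))^132] / (r − 0.0044) = £242,380.15.

£242,380.15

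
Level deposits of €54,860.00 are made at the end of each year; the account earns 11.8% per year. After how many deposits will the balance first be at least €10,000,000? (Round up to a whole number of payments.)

Periodic rate r = 0.118 per year.
Ordinary annuity FV: 10,000,000 = 54,860 × [((1+r)^n − 1)/r].
(1+r)^n = 1 + 10,000,000 × r / 54,860, so n = ln(1 + 10,000,000·r/54,860) / ln(1+r) = 27.92.
Round up to a whole number of payments: n = 28.

28 payments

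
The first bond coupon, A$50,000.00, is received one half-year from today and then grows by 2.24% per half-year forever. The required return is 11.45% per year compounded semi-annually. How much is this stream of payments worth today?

A$1,434,720.23

Periodic rate r = 0.1145/2 per half-year.
Growing perpetuity (Gordon): PV = PMT₁ / (r − g) = 50,000 / (r − 0.0224) = A$1,434,720.23.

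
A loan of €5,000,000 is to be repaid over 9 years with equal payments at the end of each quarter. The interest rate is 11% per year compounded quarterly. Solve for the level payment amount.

Level ordinary annuity; solve PV = PMT × [(1 − (1+r)^−n)/r] for PMT.
Periodic rate r = 0.11/4 per quarter; n is counted in quarters.
With n = 36: PMT = 5,000,000 / ([(1 − (1+r)^−n)/r]) = €220,556.60

€220,556.60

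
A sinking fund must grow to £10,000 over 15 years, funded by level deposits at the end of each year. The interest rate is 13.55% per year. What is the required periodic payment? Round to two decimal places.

£236.61

Level ordinary annuity; solve FV = PMT × [((1+r)^n − 1)/r] for PMT.
Periodic rate r = 0.1355 per year.
With n = 15: PMT = 10,000 / ([((1+r)^n − 1)/r]) = £236.61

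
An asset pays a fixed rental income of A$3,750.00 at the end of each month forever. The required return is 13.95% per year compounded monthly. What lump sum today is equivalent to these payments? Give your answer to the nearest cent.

Periodic rate r = 0.1395/12 per month.
Level perpetuity: PV = PMT / r = 3,750 / (0.1395/12) = A$322,580.65.

A$322,580.65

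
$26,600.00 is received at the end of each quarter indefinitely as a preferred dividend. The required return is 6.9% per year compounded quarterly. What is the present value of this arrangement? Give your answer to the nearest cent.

Periodic rate r = 0.069/4 per quarter.
Level perpetuity: PV = PMT / r = 26,600 / (0.069/4) = $1,542,028.99.

$1,542,028.99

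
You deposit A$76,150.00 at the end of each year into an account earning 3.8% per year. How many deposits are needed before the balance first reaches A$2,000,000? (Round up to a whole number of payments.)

Periodic rate r = 0.038 per year.
Ordinary annuity FV: 2,000,000 = 76,150 × [((1+r)^n − 1)/r].
(1+r)^n = 1 + 2,000,000 × r / 76,150, so n = ln(1 + 2,000,000·r/76,150) / ln(1+r) = 18.56.
Round up to a whole number of payments: n = 19.

19 payments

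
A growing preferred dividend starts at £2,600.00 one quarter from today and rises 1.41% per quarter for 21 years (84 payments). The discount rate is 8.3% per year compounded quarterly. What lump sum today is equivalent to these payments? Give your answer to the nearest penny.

Periodic rate r = 0.083/4 per quarter; n is counted in quarters.
Growing ordinary annuity: PV = PMT₁ × [1 − ((1+g)/(1+r))^n] / (r − g) = 2,600 × [1 − ((1+0.0141)/(1+r))^84] / (r − 0.0141) = £165,185.31.

£165,185.31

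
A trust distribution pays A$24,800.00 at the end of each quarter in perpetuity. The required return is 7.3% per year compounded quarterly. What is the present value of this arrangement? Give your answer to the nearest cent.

Periodic rate r = 0.073/4 per quarter.
Level perpetuity: PV = PMT / r = 24,800 / (0.073/4) = A$1,358,904.11.

A$1,358,904.11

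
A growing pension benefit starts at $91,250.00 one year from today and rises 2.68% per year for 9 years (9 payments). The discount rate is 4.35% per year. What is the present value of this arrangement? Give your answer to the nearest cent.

$738,470.73

Periodic rate r = 0.0435 per year.
Growing ordinary annuity: PV = PMT₁ × [1 − ((1+g)/(1+r))^n] / (r − g) = 91,250 × [1 − ((1+0.0268)/(1+r))^9] / (r − 0.0268) = $738,470.73.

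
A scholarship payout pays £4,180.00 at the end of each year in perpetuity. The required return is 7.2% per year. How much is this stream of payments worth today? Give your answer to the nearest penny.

£58,055.56

Periodic rate r = 0.072 per year.
Level perpetuity: PV = PMT / r = 4,180 / (0.072) = £58,055.56.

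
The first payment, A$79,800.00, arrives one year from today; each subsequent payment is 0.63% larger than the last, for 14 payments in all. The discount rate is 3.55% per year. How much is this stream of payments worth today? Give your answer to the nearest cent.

A$901,814.03

Periodic rate r = 0.0355 per year.
Growing ordinary annuity: PV = PMT₁ × [1 − ((1+g)/(1+r))^n] / (r − g) = 79,800 × [1 − ((1+0.0063)/(1+r))^14] / (r − 0.0063) = A$901,814.03.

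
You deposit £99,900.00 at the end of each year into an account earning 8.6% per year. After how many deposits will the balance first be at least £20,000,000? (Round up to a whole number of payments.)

Periodic rate r = 0.086 per year.
Ordinary annuity FV: 20,000,000 = 99,900 × [((1+r)^n − 1)/r].
(1+r)^n = 1 + 20,000,000 × r / 99,900, so n = ln(1 + 20,000,000·r/99,900) / ln(1+r) = 35.18.
Round up to a whole number of payments: n = 36.

36 payments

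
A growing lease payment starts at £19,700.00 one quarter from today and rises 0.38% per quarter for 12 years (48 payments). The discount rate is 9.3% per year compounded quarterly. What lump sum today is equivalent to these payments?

£609,683.99

Periodic rate r = 0.093/4 per quarter; n is counted in quarters.
Growing ordinary annuity: PV = PMT₁ × [1 − ((1+g)/(1+r))^n] / (r − g) = 19,700 × [1 − ((1+0.0038)/(1+r))^48] / (r − 0.0038) = £609,683.99.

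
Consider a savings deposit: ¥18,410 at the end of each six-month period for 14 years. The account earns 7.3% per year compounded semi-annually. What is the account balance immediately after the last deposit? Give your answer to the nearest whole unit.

¥871,880

This is an ordinary annuity: 28 deposits of ¥18,410 at the end of each six-month period.
Periodic rate r = 0.073/2 per half-year; n is counted in half-years.
FV = PMT × [((1+r)^n − 1)/r] = 18,410 × [(1+r)^28 − 1] / r = ¥871,880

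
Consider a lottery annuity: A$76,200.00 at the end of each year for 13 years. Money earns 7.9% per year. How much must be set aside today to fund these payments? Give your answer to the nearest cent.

This is an ordinary annuity: 13 payments of A$76,200.00 at the end of each year.
Periodic rate r = 0.079 per year.
PV = PMT × [(1 − (1+r)^−n)/r] = 76,200 × [1 − (1+r)^−13] / r = A$605,594.45

A$605,594.45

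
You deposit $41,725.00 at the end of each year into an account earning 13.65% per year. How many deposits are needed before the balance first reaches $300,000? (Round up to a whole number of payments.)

6 payments

Periodic rate r = 0.1365 per year.
Ordinary annuity FV: 300,000 = 41,725 × [((1+r)^n − 1)/r].
(1+r)^n = 1 + 300,000 × r / 41,725, so n = ln(1 + 300,000·r/41,725) / ln(1+r) = 5.34.
Round up to a whole number of payments: n = 6.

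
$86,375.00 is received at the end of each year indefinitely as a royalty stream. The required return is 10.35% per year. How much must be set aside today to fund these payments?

$834,541.06

Periodic rate r = 0.1035 per year.
Level perpetuity: PV = PMT / r = 86,375 / (0.1035) = $834,541.06.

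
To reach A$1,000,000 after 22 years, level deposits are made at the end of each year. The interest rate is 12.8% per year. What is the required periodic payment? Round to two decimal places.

Level ordinary annuity; solve FV = PMT × [((1+r)^n − 1)/r] for PMT.
Periodic rate r = 0.128 per year.
With n = 22: PMT = 1,000,000 / ([((1+r)^n − 1)/r]) = A$9,732.79

A$9,732.79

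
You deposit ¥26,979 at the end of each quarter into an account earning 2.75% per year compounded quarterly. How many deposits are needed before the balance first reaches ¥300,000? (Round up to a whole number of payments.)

11 payments

Periodic rate r = 0.0275/4 per quarter; n is counted in quarters.
Ordinary annuity FV: 300,000 = 26,979 × [((1+r)^n − 1)/r].
(1+r)^n = 1 + 300,000 × r / 26,979, so n = ln(1 + 300,000·r/26,979) / ln(1+r) = 10.75.
Round up to a whole number of payments: n = 11.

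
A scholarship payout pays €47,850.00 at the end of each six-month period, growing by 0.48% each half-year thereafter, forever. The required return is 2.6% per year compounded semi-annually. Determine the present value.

Periodic rate r = 0.026/2 per half-year.
Growing perpetuity (Gordon): PV = PMT₁ / (r − g) = 47,850 / (r − 0.0048) = €5,835,365.85.

€5,835,365.85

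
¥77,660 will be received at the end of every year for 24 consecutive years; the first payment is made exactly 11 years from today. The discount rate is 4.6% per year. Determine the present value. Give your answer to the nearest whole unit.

Ordinary annuity of 24 payments, first payment at period 11.
Periodic rate r = 0.046 per year.
The ordinary-annuity PV formula values the stream one period before the first payment (period 10); discount that back 10 periods:
PV₀ = 77,660 × [1 − (1+r)^−24] / r × (1+r)^−10 = ¥710,870

¥710,870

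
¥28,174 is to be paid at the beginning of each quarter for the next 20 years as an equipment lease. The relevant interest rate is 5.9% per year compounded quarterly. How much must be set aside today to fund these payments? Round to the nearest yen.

¥1,337,530

This is an annuity due: 80 payments of ¥28,174 at the beginning of each quarter.
Periodic rate r = 0.059/4 per quarter; n is counted in quarters.
PV = PMT × [(1 − (1+r)^−n)/r] × (1+r) = 28,174 × [1 − (1+r)^−80] / r × (1+r) = ¥1,337,530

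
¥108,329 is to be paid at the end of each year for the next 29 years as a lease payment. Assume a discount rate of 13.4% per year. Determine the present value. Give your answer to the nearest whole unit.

This is an ordinary annuity: 29 payments of ¥108,329 at the end of each year.
Periodic rate r = 0.134 per year.
PV = PMT × [(1 − (1+r)^−n)/r] = 108,329 × [1 − (1+r)^−29] / r = ¥787,346

¥787,346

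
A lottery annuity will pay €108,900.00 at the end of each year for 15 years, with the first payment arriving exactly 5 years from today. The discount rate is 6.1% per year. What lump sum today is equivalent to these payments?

Ordinary annuity of 15 payments, first payment at period 5.
Periodic rate r = 0.061 per year.
The ordinary-annuity PV formula values the stream one period before the first payment (period 4); discount that back 4 periods:
PV₀ = 108,900 × [1 − (1+r)^−15] / r × (1+r)^−4 = €829,188.56

€829,188.56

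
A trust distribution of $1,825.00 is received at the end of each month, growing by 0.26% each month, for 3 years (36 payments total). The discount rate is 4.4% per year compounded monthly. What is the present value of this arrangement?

$64,257.06

Periodic rate r = 0.044/12 per month; n is counted in months.
Growing ordinary annuity: PV = PMT₁ × [1 − ((1+g)/(1+r))^n] / (r − g) = 1,825 × [1 − ((1+0.0026)/(1+r))^36] / (r − 0.0026) = $64,257.06.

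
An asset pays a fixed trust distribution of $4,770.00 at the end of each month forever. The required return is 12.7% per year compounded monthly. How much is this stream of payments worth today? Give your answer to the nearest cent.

Periodic rate r = 0.127/12 per month.
Level perpetuity: PV = PMT / r = 4,770 / (0.127/12) = $450,708.66.

$450,708.66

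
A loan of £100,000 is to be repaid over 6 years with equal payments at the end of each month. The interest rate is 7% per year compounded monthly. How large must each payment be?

Level ordinary annuity; solve PV = PMT × [(1 − (1+r)^−n)/r] for PMT.
Periodic rate r = 0.07/12 per month; n is counted in months.
With n = 72: PMT = 100,000 / ([(1 − (1+r)^−n)/r]) = £1,704.90

£1,704.90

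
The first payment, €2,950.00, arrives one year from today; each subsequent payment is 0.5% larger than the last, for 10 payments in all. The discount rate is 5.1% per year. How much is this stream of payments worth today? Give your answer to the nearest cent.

€23,138.57

Periodic rate r = 0.051 per year.
Growing ordinary annuity: PV = PMT₁ × [1 − ((1+g)/(1+r))^n] / (r − g) = 2,950 × [1 − ((1+0.005)/(1+r))^10] / (r − 0.005) = €23,138.57.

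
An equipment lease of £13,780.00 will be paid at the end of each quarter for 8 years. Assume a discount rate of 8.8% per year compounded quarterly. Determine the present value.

£314,188.82

This is an ordinary annuity: 32 payments of £13,780.00 at the end of each quarter.
Periodic rate r = 0.088/4 per quarter; n is counted in quarters.
PV = PMT × [(1 − (1+r)^−n)/r] = 13,780 × [1 − (1+r)^−32] / r = £314,188.82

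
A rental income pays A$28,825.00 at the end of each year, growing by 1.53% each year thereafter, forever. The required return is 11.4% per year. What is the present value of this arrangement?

A$292,046.61

Periodic rate r = 0.114 per year.
Growing perpetuity (Gordon): PV = PMT₁ / (r − g) = 28,825 / (r − 0.0153) = A$292,046.61.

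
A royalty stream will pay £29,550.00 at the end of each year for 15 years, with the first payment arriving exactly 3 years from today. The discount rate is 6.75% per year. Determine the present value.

£239,953.70

Ordinary annuity of 15 payments, first payment at period 3.
Periodic rate r = 0.0675 per year.
The ordinary-annuity PV formula values the stream one period before the first payment (period 2); discount that back 2 periods:
PV₀ = 29,550 × [1 − (1+r)^−15] / r × (1+r)^−2 = £239,953.70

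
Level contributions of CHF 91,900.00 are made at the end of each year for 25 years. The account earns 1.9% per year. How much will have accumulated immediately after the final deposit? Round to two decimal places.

CHF 2,906,287.18

This is an ordinary annuity: 25 deposits of CHF 91,900.00 at the end of each year.
Periodic rate r = 0.019 per year.
FV = PMT × [((1+r)^n − 1)/r] = 91,900 × [(1+r)^25 − 1] / r = CHF 2,906,287.18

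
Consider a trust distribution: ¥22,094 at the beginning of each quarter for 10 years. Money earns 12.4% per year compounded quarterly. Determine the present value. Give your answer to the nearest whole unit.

This is an annuity due: 40 payments of ¥22,094 at the beginning of each quarter.
Periodic rate r = 0.124/4 per quarter; n is counted in quarters.
PV = PMT × [(1 − (1+r)^−n)/r] × (1+r) = 22,094 × [1 − (1+r)^−40] / r × (1+r) = ¥518,121

¥518,121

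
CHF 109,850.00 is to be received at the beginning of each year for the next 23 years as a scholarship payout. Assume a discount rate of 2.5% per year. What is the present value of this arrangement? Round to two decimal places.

This is an annuity due: 23 payments of CHF 109,850.00 at the beginning of each year.
Periodic rate r = 0.025 per year.
PV = PMT × [(1 − (1+r)^−n)/r] × (1+r) = 109,850 × [1 − (1+r)^−23] / r × (1+r) = CHF 1,951,530.64

CHF 1,951,530.64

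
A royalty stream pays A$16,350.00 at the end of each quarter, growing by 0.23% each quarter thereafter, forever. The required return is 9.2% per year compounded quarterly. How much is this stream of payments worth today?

A$789,855.07

Periodic rate r = 0.092/4 per quarter.
Growing perpetuity (Gordon): PV = PMT₁ / (r − g) = 16,350 / (r − 0.0023) = A$789,855.07.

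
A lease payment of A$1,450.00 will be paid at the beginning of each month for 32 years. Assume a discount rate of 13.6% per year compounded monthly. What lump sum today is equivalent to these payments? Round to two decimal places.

A$127,683.19

This is an annuity due: 384 payments of A$1,450.00 at the beginning of each month.
Periodic rate r = 0.136/12 per month; n is counted in months.
PV = PMT × [(1 − (1+r)^−n)/r] × (1+r) = 1,450 × [1 − (1+r)^−384] / r × (1+r) = A$127,683.19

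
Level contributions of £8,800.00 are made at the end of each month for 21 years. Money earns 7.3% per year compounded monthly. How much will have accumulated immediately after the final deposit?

£5,222,991.25

This is an ordinary annuity: 252 deposits of £8,800.00 at the end of each month.
Periodic rate r = 0.073/12 per month; n is counted in months.
FV = PMT × [((1+r)^n − 1)/r] = 8,800 × [(1+r)^252 − 1] / r = £5,222,991.25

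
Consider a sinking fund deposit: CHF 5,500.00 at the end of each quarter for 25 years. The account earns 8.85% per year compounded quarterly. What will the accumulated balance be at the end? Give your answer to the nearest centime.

CHF 1,968,998.51

This is an ordinary annuity: 100 deposits of CHF 5,500.00 at the end of each quarter.
Periodic rate r = 0.0885/4 per quarter; n is counted in quarters.
FV = PMT × [((1+r)^n − 1)/r] = 5,500 × [(1+r)^100 − 1] / r = CHF 1,968,998.51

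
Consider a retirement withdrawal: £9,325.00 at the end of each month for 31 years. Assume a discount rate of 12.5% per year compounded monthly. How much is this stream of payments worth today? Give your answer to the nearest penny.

This is an ordinary annuity: 372 payments of £9,325.00 at the end of each month.
Periodic rate r = 0.125/12 per month; n is counted in months.
PV = PMT × [(1 − (1+r)^−n)/r] = 9,325 × [1 − (1+r)^−372] / r = £876,244.57

£876,244.57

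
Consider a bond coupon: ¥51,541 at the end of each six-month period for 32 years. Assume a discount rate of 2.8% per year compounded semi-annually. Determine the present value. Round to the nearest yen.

This is an ordinary annuity: 64 payments of ¥51,541 at the end of each six-month period.
Periodic rate r = 0.028/2 per half-year; n is counted in half-years.
PV = PMT × [(1 − (1+r)^−n)/r] = 51,541 × [1 − (1+r)^−64] / r = ¥2,169,347

¥2,169,347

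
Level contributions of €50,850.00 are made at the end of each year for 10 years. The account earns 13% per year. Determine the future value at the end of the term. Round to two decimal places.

This is an ordinary annuity: 10 deposits of €50,850.00 at the end of each year.
Periodic rate r = 0.13 per year.
FV = PMT × [((1+r)^n − 1)/r] = 50,850 × [(1+r)^10 − 1] / r = €936,644.24

€936,644.24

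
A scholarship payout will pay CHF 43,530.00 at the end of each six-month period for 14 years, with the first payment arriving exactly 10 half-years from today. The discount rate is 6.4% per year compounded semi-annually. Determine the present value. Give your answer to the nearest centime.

Ordinary annuity of 28 payments, first payment at period 10.
Periodic rate r = 0.064/2 per half-year; n is counted in half-years.
The ordinary-annuity PV formula values the stream one period before the first payment (period 9); discount that back 9 periods:
PV₀ = 43,530 × [1 − (1+r)^−28] / r × (1+r)^−9 = CHF 600,401.18

CHF 600,401.18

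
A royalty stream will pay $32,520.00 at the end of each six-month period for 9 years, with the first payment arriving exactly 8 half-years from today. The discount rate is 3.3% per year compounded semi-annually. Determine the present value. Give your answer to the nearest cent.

Ordinary annuity of 18 payments, first payment at period 8.
Periodic rate r = 0.033/2 per half-year; n is counted in half-years.
The ordinary-annuity PV formula values the stream one period before the first payment (period 7); discount that back 7 periods:
PV₀ = 32,520 × [1 − (1+r)^−18] / r × (1+r)^−7 = $448,451.51

$448,451.51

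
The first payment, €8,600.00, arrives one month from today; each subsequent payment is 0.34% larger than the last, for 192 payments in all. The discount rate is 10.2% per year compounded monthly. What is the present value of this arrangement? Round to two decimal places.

€1,049,212.73

Periodic rate r = 0.102/12 per month; n is counted in months.
Growing ordinary annuity: PV = PMT₁ × [1 − ((1+g)/(1+r))^n] / (r − g) = 8,600 × [1 − ((1+0.0034)/(1+r))^192] / (r − 0.0034) = €1,049,212.73.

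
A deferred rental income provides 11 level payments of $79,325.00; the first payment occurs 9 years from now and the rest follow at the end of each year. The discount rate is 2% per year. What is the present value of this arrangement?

Ordinary annuity of 11 payments, first payment at period 9.
Periodic rate r = 0.02 per year.
The ordinary-annuity PV formula values the stream one period before the first payment (period 8); discount that back 8 periods:
PV₀ = 79,325 × [1 − (1+r)^−11] / r × (1+r)^−8 = $662,600.18

$662,600.18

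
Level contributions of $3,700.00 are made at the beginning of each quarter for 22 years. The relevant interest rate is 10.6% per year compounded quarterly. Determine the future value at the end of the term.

This is an annuity due: 88 deposits of $3,700.00 at the beginning of each quarter.
Periodic rate r = 0.106/4 per quarter; n is counted in quarters.
FV = PMT × [((1+r)^n − 1)/r] × (1+r) = 3,700 × [(1+r)^88 − 1] / r × (1+r) = $1,288,544.52

$1,288,544.52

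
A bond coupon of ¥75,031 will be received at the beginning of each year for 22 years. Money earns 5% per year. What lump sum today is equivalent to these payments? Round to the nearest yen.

¥1,037,015

This is an annuity due: 22 payments of ¥75,031 at the beginning of each year.
Periodic rate r = 0.05 per year.
PV = PMT × [(1 − (1+r)^−n)/r] × (1+r) = 75,031 × [1 − (1+r)^−22] / r × (1+r) = ¥1,037,015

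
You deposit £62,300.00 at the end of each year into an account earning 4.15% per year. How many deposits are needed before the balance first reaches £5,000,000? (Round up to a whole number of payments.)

37 payments

Periodic rate r = 0.0415 per year.
Ordinary annuity FV: 5,000,000 = 62,300 × [((1+r)^n − 1)/r].
(1+r)^n = 1 + 5,000,000 × r / 62,300, so n = ln(1 + 5,000,000·r/62,300) / ln(1+r) = 36.05.
Round up to a whole number of payments: n = 37.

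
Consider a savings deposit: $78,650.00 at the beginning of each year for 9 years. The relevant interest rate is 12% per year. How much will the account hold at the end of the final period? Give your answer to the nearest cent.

$1,301,558.01

This is an annuity due: 9 deposits of $78,650.00 at the beginning of each year.
Periodic rate r = 0.12 per year.
FV = PMT × [((1+r)^n − 1)/r] × (1+r) = 78,650 × [(1+r)^9 − 1] / r × (1+r) = $1,301,558.01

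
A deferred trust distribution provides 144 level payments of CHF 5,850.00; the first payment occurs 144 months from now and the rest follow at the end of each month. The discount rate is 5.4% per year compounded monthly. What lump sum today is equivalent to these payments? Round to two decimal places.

Ordinary annuity of 144 payments, first payment at period 144.
Periodic rate r = 0.054/12 per month; n is counted in months.
The ordinary-annuity PV formula values the stream one period before the first payment (period 143); discount that back 143 periods:
PV₀ = 5,850 × [1 − (1+r)^−144] / r × (1+r)^−143 = CHF 325,719.59

CHF 325,719.59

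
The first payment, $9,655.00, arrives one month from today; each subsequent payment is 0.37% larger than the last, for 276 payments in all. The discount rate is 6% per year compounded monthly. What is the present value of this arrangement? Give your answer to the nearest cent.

Periodic rate r = 0.06/12 per month; n is counted in months.
Growing ordinary annuity: PV = PMT₁ × [1 − ((1+g)/(1+r))^n] / (r − g) = 9,655 × [1 − ((1+0.0037)/(1+r))^276] / (r − 0.0037) = $2,231,045.06.

$2,231,045.06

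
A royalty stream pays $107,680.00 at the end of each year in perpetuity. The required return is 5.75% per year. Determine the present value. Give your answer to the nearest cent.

Periodic rate r = 0.0575 per year.
Level perpetuity: PV = PMT / r = 107,680 / (0.0575) = $1,872,695.65.

$1,872,695.65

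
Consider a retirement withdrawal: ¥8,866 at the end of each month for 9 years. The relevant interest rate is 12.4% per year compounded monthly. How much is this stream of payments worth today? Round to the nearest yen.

This is an ordinary annuity: 108 payments of ¥8,866 at the end of each month.
Periodic rate r = 0.124/12 per month; n is counted in months.
PV = PMT × [(1 − (1+r)^−n)/r] = 8,866 × [1 − (1+r)^−108] / r = ¥575,316

¥575,316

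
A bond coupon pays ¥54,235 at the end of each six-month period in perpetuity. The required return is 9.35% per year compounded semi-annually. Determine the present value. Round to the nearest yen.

¥1,160,107

Periodic rate r = 0.0935/2 per half-year.
Level perpetuity: PV = PMT / r = 54,235 / (0.0935/2) = ¥1,160,107.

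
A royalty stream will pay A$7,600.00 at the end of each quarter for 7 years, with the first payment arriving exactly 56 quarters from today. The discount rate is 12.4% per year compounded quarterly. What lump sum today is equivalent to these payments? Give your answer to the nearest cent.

Ordinary annuity of 28 payments, first payment at period 56.
Periodic rate r = 0.124/4 per quarter; n is counted in quarters.
The ordinary-annuity PV formula values the stream one period before the first payment (period 55); discount that back 55 periods:
PV₀ = 7,600 × [1 − (1+r)^−28] / r × (1+r)^−55 = A$26,279.71

A$26,279.71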